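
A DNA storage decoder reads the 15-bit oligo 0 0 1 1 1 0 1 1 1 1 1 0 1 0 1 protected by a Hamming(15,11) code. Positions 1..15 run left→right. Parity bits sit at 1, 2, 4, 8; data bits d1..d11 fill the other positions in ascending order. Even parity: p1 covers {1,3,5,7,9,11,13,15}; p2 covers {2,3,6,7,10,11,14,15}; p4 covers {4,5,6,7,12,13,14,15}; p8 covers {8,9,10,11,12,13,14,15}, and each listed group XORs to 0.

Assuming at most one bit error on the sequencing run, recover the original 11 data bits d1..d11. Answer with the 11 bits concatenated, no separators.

s1 (pos 1,3,5,7,9,11,13,15): 0⊕1⊕1⊕1⊕1⊕1⊕1⊕1 = 1
s2 (pos 2,3,6,7,10,11,14,15): 0⊕1⊕0⊕1⊕1⊕1⊕0⊕1 = 1
s4 (pos 4,5,6,7,12,13,14,15): 1⊕1⊕0⊕1⊕0⊕1⊕0⊕1 = 1
s8 (pos 8,9,10,11,12,13,14,15): 1⊕1⊕1⊕1⊕0⊕1⊕0⊕1 = 0
Syndrome s8…s1 = 0111 → error at position 7.
Flip position 7: 001110111110101 → 001110011110101
Read data bits from positions 3,5,6,7,9,10,11,12,13,14,15: 11001110101

11001110101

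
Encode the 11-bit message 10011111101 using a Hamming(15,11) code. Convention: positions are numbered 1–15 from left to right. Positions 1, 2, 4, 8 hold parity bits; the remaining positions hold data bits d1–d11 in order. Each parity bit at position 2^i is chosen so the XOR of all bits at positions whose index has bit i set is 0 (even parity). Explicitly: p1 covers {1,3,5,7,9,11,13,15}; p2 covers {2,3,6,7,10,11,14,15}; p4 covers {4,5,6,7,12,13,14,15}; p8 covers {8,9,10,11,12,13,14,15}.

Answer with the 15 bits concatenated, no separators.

Place data at non-parity positions: p1 p2 1 p4 0 0 1 p8 1 1 1 1 1 0 1
p1 (pos 1,3,5,7,9,11,13,15): XOR of data positions = 1⊕0⊕1⊕1⊕1⊕1⊕1 = 0
p2 (pos 2,3,6,7,10,11,14,15): XOR of data positions = 1⊕0⊕1⊕1⊕1⊕0⊕1 = 1
p4 (pos 4,5,6,7,12,13,14,15): XOR of data positions = 0⊕0⊕1⊕1⊕1⊕0⊕1 = 0
p8 (pos 8,9,10,11,12,13,14,15): XOR of data positions = 1⊕1⊕1⊕1⊕1⊕0⊕1 = 0
Codeword: 011000101111101

011000101111101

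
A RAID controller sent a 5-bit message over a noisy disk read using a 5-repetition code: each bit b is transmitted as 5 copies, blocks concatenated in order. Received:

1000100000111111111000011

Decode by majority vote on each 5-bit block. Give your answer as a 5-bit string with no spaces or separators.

Block 1 (10001): 2 ones → 0
Block 2 (00000): 0 ones → 0
Block 3 (11111): 5 ones → 1
Block 4 (11110): 4 ones → 1
Block 5 (00011): 2 ones → 0

00110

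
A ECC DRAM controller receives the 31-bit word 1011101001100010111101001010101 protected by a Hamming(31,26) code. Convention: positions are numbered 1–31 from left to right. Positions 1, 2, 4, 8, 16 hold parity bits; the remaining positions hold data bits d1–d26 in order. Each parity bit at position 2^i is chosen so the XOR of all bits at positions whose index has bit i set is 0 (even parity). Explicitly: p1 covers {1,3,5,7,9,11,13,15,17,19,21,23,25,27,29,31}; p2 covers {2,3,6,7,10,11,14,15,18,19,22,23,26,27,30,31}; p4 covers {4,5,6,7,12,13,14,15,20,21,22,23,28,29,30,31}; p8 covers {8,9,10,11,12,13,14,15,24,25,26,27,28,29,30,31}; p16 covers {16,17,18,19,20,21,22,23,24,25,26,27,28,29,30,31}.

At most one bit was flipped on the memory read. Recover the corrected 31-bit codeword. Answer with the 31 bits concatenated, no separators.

1011101001100010111101011010101

s1 (pos 1,3,5,7,9,11,13,15,17,19,21,23,25,27,29,31): 1⊕1⊕1⊕1⊕0⊕1⊕0⊕1⊕1⊕1⊕0⊕0⊕1⊕1⊕1⊕1 = 0
s2 (pos 2,3,6,7,10,11,14,15,18,19,22,23,26,27,30,31): 0⊕1⊕0⊕1⊕1⊕1⊕0⊕1⊕1⊕1⊕1⊕0⊕0⊕1⊕0⊕1 = 0
s4 (pos 4,5,6,7,12,13,14,15,20,21,22,23,28,29,30,31): 1⊕1⊕0⊕1⊕0⊕0⊕0⊕1⊕1⊕0⊕1⊕0⊕0⊕1⊕0⊕1 = 0
s8 (pos 8,9,10,11,12,13,14,15,24,25,26,27,28,29,30,31): 0⊕0⊕1⊕1⊕0⊕0⊕0⊕1⊕0⊕1⊕0⊕1⊕0⊕1⊕0⊕1 = 1
s16 (pos 16,17,18,19,20,21,22,23,24,25,26,27,28,29,30,31): 0⊕1⊕1⊕1⊕1⊕0⊕1⊕0⊕0⊕1⊕0⊕1⊕0⊕1⊕0⊕1 = 1
Syndrome s16…s1 = 11000 → error at position 24.
Flip position 24: 1011101001100010111101001010101 → 1011101001100010111101011010101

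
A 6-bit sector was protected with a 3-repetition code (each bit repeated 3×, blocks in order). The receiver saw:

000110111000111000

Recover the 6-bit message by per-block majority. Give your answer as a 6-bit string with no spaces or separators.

011010

Block 1 (000): 0 ones → 0
Block 2 (110): 2 ones → 1
Block 3 (111): 3 ones → 1
Block 4 (000): 0 ones → 0
Block 5 (111): 3 ones → 1
Block 6 (000): 0 ones → 0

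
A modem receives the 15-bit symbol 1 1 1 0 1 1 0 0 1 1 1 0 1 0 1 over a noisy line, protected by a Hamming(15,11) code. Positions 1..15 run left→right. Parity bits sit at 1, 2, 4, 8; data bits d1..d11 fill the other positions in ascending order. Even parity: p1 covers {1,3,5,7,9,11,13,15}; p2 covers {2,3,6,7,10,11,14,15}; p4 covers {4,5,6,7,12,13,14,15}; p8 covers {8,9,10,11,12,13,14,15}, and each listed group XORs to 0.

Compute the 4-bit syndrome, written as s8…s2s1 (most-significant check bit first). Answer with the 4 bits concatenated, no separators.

1001

s1 (pos 1,3,5,7,9,11,13,15): 1⊕1⊕1⊕0⊕1⊕1⊕1⊕1 = 1
s2 (pos 2,3,6,7,10,11,14,15): 1⊕1⊕1⊕0⊕1⊕1⊕0⊕1 = 0
s4 (pos 4,5,6,7,12,13,14,15): 0⊕1⊕1⊕0⊕0⊕1⊕0⊕1 = 0
s8 (pos 8,9,10,11,12,13,14,15): 0⊕1⊕1⊕1⊕0⊕1⊕0⊕1 = 1
Syndrome s8…s1 = 1001 → error at position 9.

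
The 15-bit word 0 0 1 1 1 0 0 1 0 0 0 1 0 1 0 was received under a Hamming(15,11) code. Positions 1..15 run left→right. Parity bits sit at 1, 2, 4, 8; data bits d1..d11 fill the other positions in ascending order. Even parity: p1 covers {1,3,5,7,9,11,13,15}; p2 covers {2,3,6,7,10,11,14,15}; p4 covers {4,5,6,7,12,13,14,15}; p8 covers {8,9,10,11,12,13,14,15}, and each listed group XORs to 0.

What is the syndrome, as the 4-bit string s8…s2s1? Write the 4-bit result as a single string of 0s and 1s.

1000

s1 (pos 1,3,5,7,9,11,13,15): 0⊕1⊕1⊕0⊕0⊕0⊕0⊕0 = 0
s2 (pos 2,3,6,7,10,11,14,15): 0⊕1⊕0⊕0⊕0⊕0⊕1⊕0 = 0
s4 (pos 4,5,6,7,12,13,14,15): 1⊕1⊕0⊕0⊕1⊕0⊕1⊕0 = 0
s8 (pos 8,9,10,11,12,13,14,15): 1⊕0⊕0⊕0⊕1⊕0⊕1⊕0 = 1
Syndrome s8…s1 = 1000 → error at position 8.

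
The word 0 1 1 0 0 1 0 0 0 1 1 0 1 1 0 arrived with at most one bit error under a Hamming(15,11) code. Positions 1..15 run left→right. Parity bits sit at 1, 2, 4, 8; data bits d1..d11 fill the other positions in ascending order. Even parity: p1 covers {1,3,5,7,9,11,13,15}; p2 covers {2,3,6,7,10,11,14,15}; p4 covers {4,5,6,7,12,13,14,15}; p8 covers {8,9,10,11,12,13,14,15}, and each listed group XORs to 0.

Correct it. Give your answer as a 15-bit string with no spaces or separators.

011011000110110

s1 (pos 1,3,5,7,9,11,13,15): 0⊕1⊕0⊕0⊕0⊕1⊕1⊕0 = 1
s2 (pos 2,3,6,7,10,11,14,15): 1⊕1⊕1⊕0⊕1⊕1⊕1⊕0 = 0
s4 (pos 4,5,6,7,12,13,14,15): 0⊕0⊕1⊕0⊕0⊕1⊕1⊕0 = 1
s8 (pos 8,9,10,11,12,13,14,15): 0⊕0⊕1⊕1⊕0⊕1⊕1⊕0 = 0
Syndrome s8…s1 = 0101 → error at position 5.
Flip position 5: 011001000110110 → 011011000110110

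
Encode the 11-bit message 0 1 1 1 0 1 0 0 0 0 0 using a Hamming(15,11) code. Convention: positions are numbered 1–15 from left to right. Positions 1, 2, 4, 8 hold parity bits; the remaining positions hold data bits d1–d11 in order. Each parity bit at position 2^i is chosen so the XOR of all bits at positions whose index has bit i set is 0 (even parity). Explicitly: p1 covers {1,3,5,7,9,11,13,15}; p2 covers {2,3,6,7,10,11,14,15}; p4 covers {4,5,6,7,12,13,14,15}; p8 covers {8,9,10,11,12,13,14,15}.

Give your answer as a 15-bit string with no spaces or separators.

Place data at non-parity positions: p1 p2 0 p4 1 1 1 p8 0 1 0 0 0 0 0
p1 (pos 1,3,5,7,9,11,13,15): XOR of data positions = 0⊕1⊕1⊕0⊕0⊕0⊕0 = 0
p2 (pos 2,3,6,7,10,11,14,15): XOR of data positions = 0⊕1⊕1⊕1⊕0⊕0⊕0 = 1
p4 (pos 4,5,6,7,12,13,14,15): XOR of data positions = 1⊕1⊕1⊕0⊕0⊕0⊕0 = 1
p8 (pos 8,9,10,11,12,13,14,15): XOR of data positions = 0⊕1⊕0⊕0⊕0⊕0⊕0 = 1
Codeword: 010111110100000

010111110100000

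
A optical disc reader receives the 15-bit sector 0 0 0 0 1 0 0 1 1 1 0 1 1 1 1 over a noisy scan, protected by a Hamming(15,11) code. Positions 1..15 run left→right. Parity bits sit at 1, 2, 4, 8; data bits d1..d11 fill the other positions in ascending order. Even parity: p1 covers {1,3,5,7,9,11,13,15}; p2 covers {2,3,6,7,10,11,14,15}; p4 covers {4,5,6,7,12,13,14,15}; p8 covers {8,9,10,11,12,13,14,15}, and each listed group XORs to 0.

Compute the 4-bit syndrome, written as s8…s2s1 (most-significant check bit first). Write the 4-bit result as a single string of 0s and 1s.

s1 (pos 1,3,5,7,9,11,13,15): 0⊕0⊕1⊕0⊕1⊕0⊕1⊕1 = 0
s2 (pos 2,3,6,7,10,11,14,15): 0⊕0⊕0⊕0⊕1⊕0⊕1⊕1 = 1
s4 (pos 4,5,6,7,12,13,14,15): 0⊕1⊕0⊕0⊕1⊕1⊕1⊕1 = 1
s8 (pos 8,9,10,11,12,13,14,15): 1⊕1⊕1⊕0⊕1⊕1⊕1⊕1 = 1
Syndrome s8…s1 = 1110 → error at position 14.

1110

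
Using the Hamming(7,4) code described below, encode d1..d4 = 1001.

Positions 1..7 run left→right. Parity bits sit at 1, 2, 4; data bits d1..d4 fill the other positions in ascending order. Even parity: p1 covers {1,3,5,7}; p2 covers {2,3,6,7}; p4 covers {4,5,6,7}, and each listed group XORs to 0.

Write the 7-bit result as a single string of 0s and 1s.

0011001

Place data at non-parity positions: p1 p2 1 p4 0 0 1
p1 (pos 1,3,5,7): XOR of data positions = 1⊕0⊕1 = 0
p2 (pos 2,3,6,7): XOR of data positions = 1⊕0⊕1 = 0
p4 (pos 4,5,6,7): XOR of data positions = 0⊕0⊕1 = 1
Codeword: 0011001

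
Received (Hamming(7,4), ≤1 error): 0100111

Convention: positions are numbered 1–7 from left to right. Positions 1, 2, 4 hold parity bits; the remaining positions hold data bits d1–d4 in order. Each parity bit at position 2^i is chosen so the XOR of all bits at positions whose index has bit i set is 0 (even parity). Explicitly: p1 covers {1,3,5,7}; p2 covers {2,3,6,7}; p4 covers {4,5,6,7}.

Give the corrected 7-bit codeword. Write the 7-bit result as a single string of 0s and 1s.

0100101

s1 (pos 1,3,5,7): 0⊕0⊕1⊕1 = 0
s2 (pos 2,3,6,7): 1⊕0⊕1⊕1 = 1
s4 (pos 4,5,6,7): 0⊕1⊕1⊕1 = 1
Syndrome s4…s1 = 110 → error at position 6.
Flip position 6: 0100111 → 0100101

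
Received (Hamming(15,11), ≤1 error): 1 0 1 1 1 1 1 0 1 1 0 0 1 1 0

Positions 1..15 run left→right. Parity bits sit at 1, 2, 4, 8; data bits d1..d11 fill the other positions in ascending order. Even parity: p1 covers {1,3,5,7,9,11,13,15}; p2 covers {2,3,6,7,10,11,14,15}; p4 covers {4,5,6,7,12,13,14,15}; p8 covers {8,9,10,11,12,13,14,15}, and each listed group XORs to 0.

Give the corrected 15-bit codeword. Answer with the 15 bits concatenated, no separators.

111111101100110

s1 (pos 1,3,5,7,9,11,13,15): 1⊕1⊕1⊕1⊕1⊕0⊕1⊕0 = 0
s2 (pos 2,3,6,7,10,11,14,15): 0⊕1⊕1⊕1⊕1⊕0⊕1⊕0 = 1
s4 (pos 4,5,6,7,12,13,14,15): 1⊕1⊕1⊕1⊕0⊕1⊕1⊕0 = 0
s8 (pos 8,9,10,11,12,13,14,15): 0⊕1⊕1⊕0⊕0⊕1⊕1⊕0 = 0
Syndrome s8…s1 = 0010 → error at position 2.
Flip position 2: 101111101100110 → 111111101100110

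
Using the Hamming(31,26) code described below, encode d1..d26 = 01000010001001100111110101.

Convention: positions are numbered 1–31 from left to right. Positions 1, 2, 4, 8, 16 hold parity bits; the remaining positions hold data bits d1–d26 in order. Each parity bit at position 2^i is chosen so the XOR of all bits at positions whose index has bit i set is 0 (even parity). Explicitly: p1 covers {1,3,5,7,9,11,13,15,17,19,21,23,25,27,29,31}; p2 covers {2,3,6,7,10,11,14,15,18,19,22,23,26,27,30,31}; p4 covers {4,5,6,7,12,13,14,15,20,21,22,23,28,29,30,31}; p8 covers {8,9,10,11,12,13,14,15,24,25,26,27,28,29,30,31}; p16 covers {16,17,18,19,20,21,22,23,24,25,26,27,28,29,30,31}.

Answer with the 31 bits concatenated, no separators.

Place data at non-parity positions: p1 p2 0 p4 1 0 0 p8 0 0 1 0 0 0 1 p16 0 0 1 1 0 0 1 1 1 1 1 0 1 0 1
p1 (pos 1,3,5,7,9,11,13,15,17,19,21,23,25,27,29,31): XOR of data positions = 0⊕1⊕0⊕0⊕1⊕0⊕1⊕0⊕1⊕0⊕1⊕1⊕1⊕1⊕1 = 1
p2 (pos 2,3,6,7,10,11,14,15,18,19,22,23,26,27,30,31): XOR of data positions = 0⊕0⊕0⊕0⊕1⊕0⊕1⊕0⊕1⊕0⊕1⊕1⊕1⊕0⊕1 = 1
p4 (pos 4,5,6,7,12,13,14,15,20,21,22,23,28,29,30,31): XOR of data positions = 1⊕0⊕0⊕0⊕0⊕0⊕1⊕1⊕0⊕0⊕1⊕0⊕1⊕0⊕1 = 0
p8 (pos 8,9,10,11,12,13,14,15,24,25,26,27,28,29,30,31): XOR of data positions = 0⊕0⊕1⊕0⊕0⊕0⊕1⊕1⊕1⊕1⊕1⊕0⊕1⊕0⊕1 = 0
p16 (pos 16,17,18,19,20,21,22,23,24,25,26,27,28,29,30,31): XOR of data positions = 0⊕0⊕1⊕1⊕0⊕0⊕1⊕1⊕1⊕1⊕1⊕0⊕1⊕0⊕1 = 1
Codeword: 1100100000100011001100111110101

1100100000100011001100111110101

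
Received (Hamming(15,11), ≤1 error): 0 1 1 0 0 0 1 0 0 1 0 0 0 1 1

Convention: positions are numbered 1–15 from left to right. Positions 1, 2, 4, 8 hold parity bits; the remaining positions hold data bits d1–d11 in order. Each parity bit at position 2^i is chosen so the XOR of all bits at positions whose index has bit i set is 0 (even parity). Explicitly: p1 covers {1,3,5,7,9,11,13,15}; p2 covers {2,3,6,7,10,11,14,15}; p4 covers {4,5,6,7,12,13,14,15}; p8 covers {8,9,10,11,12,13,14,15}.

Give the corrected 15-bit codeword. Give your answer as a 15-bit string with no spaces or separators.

011000100100111

s1 (pos 1,3,5,7,9,11,13,15): 0⊕1⊕0⊕1⊕0⊕0⊕0⊕1 = 1
s2 (pos 2,3,6,7,10,11,14,15): 1⊕1⊕0⊕1⊕1⊕0⊕1⊕1 = 0
s4 (pos 4,5,6,7,12,13,14,15): 0⊕0⊕0⊕1⊕0⊕0⊕1⊕1 = 1
s8 (pos 8,9,10,11,12,13,14,15): 0⊕0⊕1⊕0⊕0⊕0⊕1⊕1 = 1
Syndrome s8…s1 = 1101 → error at position 13.
Flip position 13: 011000100100011 → 011000100100111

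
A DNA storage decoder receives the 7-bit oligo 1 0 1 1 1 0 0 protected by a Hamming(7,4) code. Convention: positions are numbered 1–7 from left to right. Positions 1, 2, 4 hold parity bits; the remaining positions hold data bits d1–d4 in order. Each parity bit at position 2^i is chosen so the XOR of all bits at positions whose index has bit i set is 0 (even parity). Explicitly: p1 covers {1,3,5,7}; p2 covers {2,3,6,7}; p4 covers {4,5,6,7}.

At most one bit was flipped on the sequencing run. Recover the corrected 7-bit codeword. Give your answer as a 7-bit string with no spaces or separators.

s1 (pos 1,3,5,7): 1⊕1⊕1⊕0 = 1
s2 (pos 2,3,6,7): 0⊕1⊕0⊕0 = 1
s4 (pos 4,5,6,7): 1⊕1⊕0⊕0 = 0
Syndrome s4…s1 = 011 → error at position 3.
Flip position 3: 1011100 → 1001100

1001100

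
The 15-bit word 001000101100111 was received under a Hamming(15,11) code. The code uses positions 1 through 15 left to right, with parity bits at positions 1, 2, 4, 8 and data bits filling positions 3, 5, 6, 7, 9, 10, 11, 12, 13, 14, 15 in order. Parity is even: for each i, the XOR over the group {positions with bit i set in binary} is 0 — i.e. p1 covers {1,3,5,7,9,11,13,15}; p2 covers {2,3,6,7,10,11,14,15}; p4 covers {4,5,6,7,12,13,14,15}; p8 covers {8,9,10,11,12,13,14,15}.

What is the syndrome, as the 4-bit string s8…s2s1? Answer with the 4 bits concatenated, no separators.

1011

s1 (pos 1,3,5,7,9,11,13,15): 0⊕1⊕0⊕1⊕1⊕0⊕1⊕1 = 1
s2 (pos 2,3,6,7,10,11,14,15): 0⊕1⊕0⊕1⊕1⊕0⊕1⊕1 = 1
s4 (pos 4,5,6,7,12,13,14,15): 0⊕0⊕0⊕1⊕0⊕1⊕1⊕1 = 0
s8 (pos 8,9,10,11,12,13,14,15): 0⊕1⊕1⊕0⊕0⊕1⊕1⊕1 = 1
Syndrome s8…s1 = 1011 → error at position 11.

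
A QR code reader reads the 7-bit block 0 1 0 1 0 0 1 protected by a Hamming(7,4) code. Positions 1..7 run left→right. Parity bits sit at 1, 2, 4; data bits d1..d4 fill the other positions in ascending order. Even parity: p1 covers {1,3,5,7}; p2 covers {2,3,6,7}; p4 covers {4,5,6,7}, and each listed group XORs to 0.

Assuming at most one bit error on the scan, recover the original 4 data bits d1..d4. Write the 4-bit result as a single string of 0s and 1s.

0001

s1 (pos 1,3,5,7): 0⊕0⊕0⊕1 = 1
s2 (pos 2,3,6,7): 1⊕0⊕0⊕1 = 0
s4 (pos 4,5,6,7): 1⊕0⊕0⊕1 = 0
Syndrome s4…s1 = 001 → error at position 1.
Flip position 1: 0101001 → 1101001
Read data bits from positions 3,5,6,7: 0001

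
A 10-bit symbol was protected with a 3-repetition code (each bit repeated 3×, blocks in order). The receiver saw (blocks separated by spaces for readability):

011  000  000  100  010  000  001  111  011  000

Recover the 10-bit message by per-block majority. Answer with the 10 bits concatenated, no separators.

1000000110

Block 1 (011): 2 ones → 1
Block 2 (000): 0 ones → 0
Block 3 (000): 0 ones → 0
Block 4 (100): 1 one → 0
Block 5 (010): 1 one → 0
Block 6 (000): 0 ones → 0
Block 7 (001): 1 one → 0
Block 8 (111): 3 ones → 1
Block 9 (011): 2 ones → 1
Block 10 (000): 0 ones → 0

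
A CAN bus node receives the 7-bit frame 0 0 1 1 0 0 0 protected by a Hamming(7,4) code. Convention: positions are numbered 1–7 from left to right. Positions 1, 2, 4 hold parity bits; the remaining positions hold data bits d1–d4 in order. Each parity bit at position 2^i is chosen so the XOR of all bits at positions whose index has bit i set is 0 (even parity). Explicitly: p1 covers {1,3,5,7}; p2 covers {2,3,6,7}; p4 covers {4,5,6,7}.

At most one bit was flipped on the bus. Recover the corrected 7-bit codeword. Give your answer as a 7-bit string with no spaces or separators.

0011001

s1 (pos 1,3,5,7): 0⊕1⊕0⊕0 = 1
s2 (pos 2,3,6,7): 0⊕1⊕0⊕0 = 1
s4 (pos 4,5,6,7): 1⊕0⊕0⊕0 = 1
Syndrome s4…s1 = 111 → error at position 7.
Flip position 7: 0011000 → 0011001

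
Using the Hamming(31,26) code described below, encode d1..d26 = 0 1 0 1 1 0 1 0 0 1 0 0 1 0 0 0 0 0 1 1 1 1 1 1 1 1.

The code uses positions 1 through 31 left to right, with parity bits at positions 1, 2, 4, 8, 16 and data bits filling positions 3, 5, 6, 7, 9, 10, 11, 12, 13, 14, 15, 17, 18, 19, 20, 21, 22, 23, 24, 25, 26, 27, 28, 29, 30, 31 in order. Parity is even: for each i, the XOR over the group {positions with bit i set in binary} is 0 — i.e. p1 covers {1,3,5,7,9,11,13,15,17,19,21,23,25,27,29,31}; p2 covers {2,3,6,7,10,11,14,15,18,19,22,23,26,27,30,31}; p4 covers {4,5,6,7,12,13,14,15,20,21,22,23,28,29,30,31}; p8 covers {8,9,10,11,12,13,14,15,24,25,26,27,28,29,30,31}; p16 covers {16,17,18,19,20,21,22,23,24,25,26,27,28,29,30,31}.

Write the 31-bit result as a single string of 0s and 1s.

0001101110100101010000011111111

Place data at non-parity positions: p1 p2 0 p4 1 0 1 p8 1 0 1 0 0 1 0 p16 0 1 0 0 0 0 0 1 1 1 1 1 1 1 1
p1 (pos 1,3,5,7,9,11,13,15,17,19,21,23,25,27,29,31): XOR of data positions = 0⊕1⊕1⊕1⊕1⊕0⊕0⊕0⊕0⊕0⊕0⊕1⊕1⊕1⊕1 = 0
p2 (pos 2,3,6,7,10,11,14,15,18,19,22,23,26,27,30,31): XOR of data positions = 0⊕0⊕1⊕0⊕1⊕1⊕0⊕1⊕0⊕0⊕0⊕1⊕1⊕1⊕1 = 0
p4 (pos 4,5,6,7,12,13,14,15,20,21,22,23,28,29,30,31): XOR of data positions = 1⊕0⊕1⊕0⊕0⊕1⊕0⊕0⊕0⊕0⊕0⊕1⊕1⊕1⊕1 = 1
p8 (pos 8,9,10,11,12,13,14,15,24,25,26,27,28,29,30,31): XOR of data positions = 1⊕0⊕1⊕0⊕0⊕1⊕0⊕1⊕1⊕1⊕1⊕1⊕1⊕1⊕1 = 1
p16 (pos 16,17,18,19,20,21,22,23,24,25,26,27,28,29,30,31): XOR of data positions = 0⊕1⊕0⊕0⊕0⊕0⊕0⊕1⊕1⊕1⊕1⊕1⊕1⊕1⊕1 = 1
Codeword: 0001101110100101010000011111111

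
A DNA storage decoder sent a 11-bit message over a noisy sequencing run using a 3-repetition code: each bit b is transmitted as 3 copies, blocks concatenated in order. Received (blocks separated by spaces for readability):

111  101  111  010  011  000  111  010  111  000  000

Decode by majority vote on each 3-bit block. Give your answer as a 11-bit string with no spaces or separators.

Block 1 (111): 3 ones → 1
Block 2 (101): 2 ones → 1
Block 3 (111): 3 ones → 1
Block 4 (010): 1 one → 0
Block 5 (011): 2 ones → 1
Block 6 (000): 0 ones → 0
Block 7 (111): 3 ones → 1
Block 8 (010): 1 one → 0
Block 9 (111): 3 ones → 1
Block 10 (000): 0 ones → 0
Block 11 (000): 0 ones → 0

11101010100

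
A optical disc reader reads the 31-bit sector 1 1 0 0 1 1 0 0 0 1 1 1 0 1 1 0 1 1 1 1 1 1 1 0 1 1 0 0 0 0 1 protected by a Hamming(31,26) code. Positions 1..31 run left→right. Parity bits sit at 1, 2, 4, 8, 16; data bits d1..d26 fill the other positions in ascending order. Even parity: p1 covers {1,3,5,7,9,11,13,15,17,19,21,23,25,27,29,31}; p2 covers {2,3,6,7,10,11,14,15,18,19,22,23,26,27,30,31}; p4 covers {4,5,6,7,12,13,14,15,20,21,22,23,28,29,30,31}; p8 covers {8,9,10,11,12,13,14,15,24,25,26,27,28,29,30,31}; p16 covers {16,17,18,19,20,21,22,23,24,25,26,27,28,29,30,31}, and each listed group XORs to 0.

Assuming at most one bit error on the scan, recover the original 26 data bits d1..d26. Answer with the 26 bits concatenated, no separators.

01100111011111111101100001

s1 (pos 1,3,5,7,9,11,13,15,17,19,21,23,25,27,29,31): 1⊕0⊕1⊕0⊕0⊕1⊕0⊕1⊕1⊕1⊕1⊕1⊕1⊕0⊕0⊕1 = 0
s2 (pos 2,3,6,7,10,11,14,15,18,19,22,23,26,27,30,31): 1⊕0⊕1⊕0⊕1⊕1⊕1⊕1⊕1⊕1⊕1⊕1⊕1⊕0⊕0⊕1 = 0
s4 (pos 4,5,6,7,12,13,14,15,20,21,22,23,28,29,30,31): 0⊕1⊕1⊕0⊕1⊕0⊕1⊕1⊕1⊕1⊕1⊕1⊕0⊕0⊕0⊕1 = 0
s8 (pos 8,9,10,11,12,13,14,15,24,25,26,27,28,29,30,31): 0⊕0⊕1⊕1⊕1⊕0⊕1⊕1⊕0⊕1⊕1⊕0⊕0⊕0⊕0⊕1 = 0
s16 (pos 16,17,18,19,20,21,22,23,24,25,26,27,28,29,30,31): 0⊕1⊕1⊕1⊕1⊕1⊕1⊕1⊕0⊕1⊕1⊕0⊕0⊕0⊕0⊕1 = 0
Syndrome s16…s1 = 00000 → no error.
Read data bits from positions 3,5,6,7,9,10,11,12,13,14,15,17,18,19,20,21,22,23,24,25,26,27,28,29,30,31: 01100111011111111101100001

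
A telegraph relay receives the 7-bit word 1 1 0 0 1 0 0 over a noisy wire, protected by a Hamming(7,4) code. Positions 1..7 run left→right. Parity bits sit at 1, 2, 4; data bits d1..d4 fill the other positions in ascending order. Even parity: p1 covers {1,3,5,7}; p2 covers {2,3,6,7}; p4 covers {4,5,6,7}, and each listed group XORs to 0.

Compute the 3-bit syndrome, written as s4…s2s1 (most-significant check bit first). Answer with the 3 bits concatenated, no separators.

110

s1 (pos 1,3,5,7): 1⊕0⊕1⊕0 = 0
s2 (pos 2,3,6,7): 1⊕0⊕0⊕0 = 1
s4 (pos 4,5,6,7): 0⊕1⊕0⊕0 = 1
Syndrome s4…s1 = 110 → error at position 6.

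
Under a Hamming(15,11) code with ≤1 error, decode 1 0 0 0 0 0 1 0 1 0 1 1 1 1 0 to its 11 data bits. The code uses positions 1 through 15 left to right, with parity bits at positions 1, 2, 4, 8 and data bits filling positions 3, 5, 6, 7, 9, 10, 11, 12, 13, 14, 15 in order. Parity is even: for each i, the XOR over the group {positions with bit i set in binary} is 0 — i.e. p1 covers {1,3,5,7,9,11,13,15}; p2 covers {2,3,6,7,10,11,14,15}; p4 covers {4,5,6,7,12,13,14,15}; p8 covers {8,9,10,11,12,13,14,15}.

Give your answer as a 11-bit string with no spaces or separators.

00011001110

s1 (pos 1,3,5,7,9,11,13,15): 1⊕0⊕0⊕1⊕1⊕1⊕1⊕0 = 1
s2 (pos 2,3,6,7,10,11,14,15): 0⊕0⊕0⊕1⊕0⊕1⊕1⊕0 = 1
s4 (pos 4,5,6,7,12,13,14,15): 0⊕0⊕0⊕1⊕1⊕1⊕1⊕0 = 0
s8 (pos 8,9,10,11,12,13,14,15): 0⊕1⊕0⊕1⊕1⊕1⊕1⊕0 = 1
Syndrome s8…s1 = 1011 → error at position 11.
Flip position 11: 100000101011110 → 100000101001110
Read data bits from positions 3,5,6,7,9,10,11,12,13,14,15: 00011001110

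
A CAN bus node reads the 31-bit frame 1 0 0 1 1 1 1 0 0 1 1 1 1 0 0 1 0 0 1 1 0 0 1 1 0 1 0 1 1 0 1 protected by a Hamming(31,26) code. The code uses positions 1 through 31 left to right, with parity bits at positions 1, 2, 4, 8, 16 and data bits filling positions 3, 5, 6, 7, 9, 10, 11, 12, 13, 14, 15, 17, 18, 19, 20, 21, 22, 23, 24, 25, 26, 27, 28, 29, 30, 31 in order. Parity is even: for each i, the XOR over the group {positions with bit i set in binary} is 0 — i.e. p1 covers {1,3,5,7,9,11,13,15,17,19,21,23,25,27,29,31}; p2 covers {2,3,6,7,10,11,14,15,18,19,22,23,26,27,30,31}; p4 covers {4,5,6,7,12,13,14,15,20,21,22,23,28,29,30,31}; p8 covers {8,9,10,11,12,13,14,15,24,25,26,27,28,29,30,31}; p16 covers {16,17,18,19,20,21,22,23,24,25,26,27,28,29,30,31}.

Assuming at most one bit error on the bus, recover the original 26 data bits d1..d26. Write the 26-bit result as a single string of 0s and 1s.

s1 (pos 1,3,5,7,9,11,13,15,17,19,21,23,25,27,29,31): 1⊕0⊕1⊕1⊕0⊕1⊕1⊕0⊕0⊕1⊕0⊕1⊕0⊕0⊕1⊕1 = 1
s2 (pos 2,3,6,7,10,11,14,15,18,19,22,23,26,27,30,31): 0⊕0⊕1⊕1⊕1⊕1⊕0⊕0⊕0⊕1⊕0⊕1⊕1⊕0⊕0⊕1 = 0
s4 (pos 4,5,6,7,12,13,14,15,20,21,22,23,28,29,30,31): 1⊕1⊕1⊕1⊕1⊕1⊕0⊕0⊕1⊕0⊕0⊕1⊕1⊕1⊕0⊕1 = 1
s8 (pos 8,9,10,11,12,13,14,15,24,25,26,27,28,29,30,31): 0⊕0⊕1⊕1⊕1⊕1⊕0⊕0⊕1⊕0⊕1⊕0⊕1⊕1⊕0⊕1 = 1
s16 (pos 16,17,18,19,20,21,22,23,24,25,26,27,28,29,30,31): 1⊕0⊕0⊕1⊕1⊕0⊕0⊕1⊕1⊕0⊕1⊕0⊕1⊕1⊕0⊕1 = 1
Syndrome s16…s1 = 11101 → error at position 29.
Flip position 29: 1001111001111001001100110101101 → 1001111001111001001100110101001
Read data bits from positions 3,5,6,7,9,10,11,12,13,14,15,17,18,19,20,21,22,23,24,25,26,27,28,29,30,31: 01110111100001100110101001

01110111100001100110101001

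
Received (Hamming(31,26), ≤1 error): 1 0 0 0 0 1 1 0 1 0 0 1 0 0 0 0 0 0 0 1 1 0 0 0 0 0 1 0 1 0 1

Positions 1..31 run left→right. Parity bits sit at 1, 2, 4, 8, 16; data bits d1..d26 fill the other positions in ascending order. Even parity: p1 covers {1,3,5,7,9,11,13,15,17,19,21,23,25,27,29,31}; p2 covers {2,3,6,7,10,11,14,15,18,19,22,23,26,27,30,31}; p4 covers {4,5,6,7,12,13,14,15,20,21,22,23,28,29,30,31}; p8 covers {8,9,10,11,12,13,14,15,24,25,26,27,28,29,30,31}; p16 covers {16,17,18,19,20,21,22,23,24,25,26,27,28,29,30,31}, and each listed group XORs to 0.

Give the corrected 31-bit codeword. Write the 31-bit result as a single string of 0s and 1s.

1000011010010000000110000010001

s1 (pos 1,3,5,7,9,11,13,15,17,19,21,23,25,27,29,31): 1⊕0⊕0⊕1⊕1⊕0⊕0⊕0⊕0⊕0⊕1⊕0⊕0⊕1⊕1⊕1 = 1
s2 (pos 2,3,6,7,10,11,14,15,18,19,22,23,26,27,30,31): 0⊕0⊕1⊕1⊕0⊕0⊕0⊕0⊕0⊕0⊕0⊕0⊕0⊕1⊕0⊕1 = 0
s4 (pos 4,5,6,7,12,13,14,15,20,21,22,23,28,29,30,31): 0⊕0⊕1⊕1⊕1⊕0⊕0⊕0⊕1⊕1⊕0⊕0⊕0⊕1⊕0⊕1 = 1
s8 (pos 8,9,10,11,12,13,14,15,24,25,26,27,28,29,30,31): 0⊕1⊕0⊕0⊕1⊕0⊕0⊕0⊕0⊕0⊕0⊕1⊕0⊕1⊕0⊕1 = 1
s16 (pos 16,17,18,19,20,21,22,23,24,25,26,27,28,29,30,31): 0⊕0⊕0⊕0⊕1⊕1⊕0⊕0⊕0⊕0⊕0⊕1⊕0⊕1⊕0⊕1 = 1
Syndrome s16…s1 = 11101 → error at position 29.
Flip position 29: 1000011010010000000110000010101 → 1000011010010000000110000010001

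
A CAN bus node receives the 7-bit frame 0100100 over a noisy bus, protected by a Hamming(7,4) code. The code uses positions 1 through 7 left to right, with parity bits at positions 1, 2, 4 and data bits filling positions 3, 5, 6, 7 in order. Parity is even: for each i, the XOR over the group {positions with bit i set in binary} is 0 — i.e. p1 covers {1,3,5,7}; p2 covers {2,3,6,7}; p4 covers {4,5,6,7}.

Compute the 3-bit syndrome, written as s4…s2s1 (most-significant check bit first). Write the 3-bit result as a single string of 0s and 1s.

111

s1 (pos 1,3,5,7): 0⊕0⊕1⊕0 = 1
s2 (pos 2,3,6,7): 1⊕0⊕0⊕0 = 1
s4 (pos 4,5,6,7): 0⊕1⊕0⊕0 = 1
Syndrome s4…s1 = 111 → error at position 7.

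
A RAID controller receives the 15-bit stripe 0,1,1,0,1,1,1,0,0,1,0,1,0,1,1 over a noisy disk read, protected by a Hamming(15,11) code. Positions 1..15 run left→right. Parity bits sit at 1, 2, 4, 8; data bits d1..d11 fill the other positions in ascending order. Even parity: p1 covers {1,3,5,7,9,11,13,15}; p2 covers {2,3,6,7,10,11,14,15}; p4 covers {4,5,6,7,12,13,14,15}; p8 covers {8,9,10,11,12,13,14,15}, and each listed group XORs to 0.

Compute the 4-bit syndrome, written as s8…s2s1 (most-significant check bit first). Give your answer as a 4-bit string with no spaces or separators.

0010

s1 (pos 1,3,5,7,9,11,13,15): 0⊕1⊕1⊕1⊕0⊕0⊕0⊕1 = 0
s2 (pos 2,3,6,7,10,11,14,15): 1⊕1⊕1⊕1⊕1⊕0⊕1⊕1 = 1
s4 (pos 4,5,6,7,12,13,14,15): 0⊕1⊕1⊕1⊕1⊕0⊕1⊕1 = 0
s8 (pos 8,9,10,11,12,13,14,15): 0⊕0⊕1⊕0⊕1⊕0⊕1⊕1 = 0
Syndrome s8…s1 = 0010 → error at position 2.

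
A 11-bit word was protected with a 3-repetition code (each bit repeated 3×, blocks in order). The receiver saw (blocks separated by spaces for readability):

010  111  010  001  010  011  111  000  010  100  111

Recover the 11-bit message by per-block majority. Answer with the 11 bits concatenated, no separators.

01000110001

Block 1 (010): 1 one → 0
Block 2 (111): 3 ones → 1
Block 3 (010): 1 one → 0
Block 4 (001): 1 one → 0
Block 5 (010): 1 one → 0
Block 6 (011): 2 ones → 1
Block 7 (111): 3 ones → 1
Block 8 (000): 0 ones → 0
Block 9 (010): 1 one → 0
Block 10 (100): 1 one → 0
Block 11 (111): 3 ones → 1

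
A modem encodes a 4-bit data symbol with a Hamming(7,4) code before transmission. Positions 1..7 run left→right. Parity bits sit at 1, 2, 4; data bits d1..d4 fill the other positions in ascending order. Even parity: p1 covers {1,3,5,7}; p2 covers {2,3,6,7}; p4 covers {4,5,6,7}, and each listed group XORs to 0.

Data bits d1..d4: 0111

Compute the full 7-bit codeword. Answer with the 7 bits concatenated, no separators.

Place data at non-parity positions: p1 p2 0 p4 1 1 1
p1 (pos 1,3,5,7): XOR of data positions = 0⊕1⊕1 = 0
p2 (pos 2,3,6,7): XOR of data positions = 0⊕1⊕1 = 0
p4 (pos 4,5,6,7): XOR of data positions = 1⊕1⊕1 = 1
Codeword: 0001111

0001111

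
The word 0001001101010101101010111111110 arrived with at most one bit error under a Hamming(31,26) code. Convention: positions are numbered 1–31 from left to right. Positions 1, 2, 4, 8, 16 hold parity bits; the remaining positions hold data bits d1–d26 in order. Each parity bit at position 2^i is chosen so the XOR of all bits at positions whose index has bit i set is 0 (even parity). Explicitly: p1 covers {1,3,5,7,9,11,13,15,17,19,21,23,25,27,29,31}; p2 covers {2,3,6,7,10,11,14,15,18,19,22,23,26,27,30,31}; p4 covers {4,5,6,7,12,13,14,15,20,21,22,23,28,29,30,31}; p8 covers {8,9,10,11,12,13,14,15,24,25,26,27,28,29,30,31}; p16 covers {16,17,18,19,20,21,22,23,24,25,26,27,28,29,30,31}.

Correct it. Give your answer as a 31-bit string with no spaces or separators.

s1 (pos 1,3,5,7,9,11,13,15,17,19,21,23,25,27,29,31): 0⊕0⊕0⊕1⊕0⊕0⊕0⊕0⊕1⊕1⊕1⊕1⊕1⊕1⊕1⊕0 = 0
s2 (pos 2,3,6,7,10,11,14,15,18,19,22,23,26,27,30,31): 0⊕0⊕0⊕1⊕1⊕0⊕1⊕0⊕0⊕1⊕0⊕1⊕1⊕1⊕1⊕0 = 0
s4 (pos 4,5,6,7,12,13,14,15,20,21,22,23,28,29,30,31): 1⊕0⊕0⊕1⊕1⊕0⊕1⊕0⊕0⊕1⊕0⊕1⊕1⊕1⊕1⊕0 = 1
s8 (pos 8,9,10,11,12,13,14,15,24,25,26,27,28,29,30,31): 1⊕0⊕1⊕0⊕1⊕0⊕1⊕0⊕1⊕1⊕1⊕1⊕1⊕1⊕1⊕0 = 1
s16 (pos 16,17,18,19,20,21,22,23,24,25,26,27,28,29,30,31): 1⊕1⊕0⊕1⊕0⊕1⊕0⊕1⊕1⊕1⊕1⊕1⊕1⊕1⊕1⊕0 = 0
Syndrome s16…s1 = 01100 → error at position 12.
Flip position 12: 0001001101010101101010111111110 → 0001001101000101101010111111110

0001001101000101101010111111110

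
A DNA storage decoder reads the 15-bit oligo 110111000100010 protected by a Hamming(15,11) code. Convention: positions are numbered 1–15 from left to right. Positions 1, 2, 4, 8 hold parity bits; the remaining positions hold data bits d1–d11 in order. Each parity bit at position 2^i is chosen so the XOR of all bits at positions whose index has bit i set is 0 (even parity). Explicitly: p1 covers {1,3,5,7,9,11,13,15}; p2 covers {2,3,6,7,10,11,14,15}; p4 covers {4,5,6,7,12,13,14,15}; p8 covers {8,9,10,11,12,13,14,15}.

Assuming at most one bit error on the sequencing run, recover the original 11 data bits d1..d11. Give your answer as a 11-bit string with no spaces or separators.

s1 (pos 1,3,5,7,9,11,13,15): 1⊕0⊕1⊕0⊕0⊕0⊕0⊕0 = 0
s2 (pos 2,3,6,7,10,11,14,15): 1⊕0⊕1⊕0⊕1⊕0⊕1⊕0 = 0
s4 (pos 4,5,6,7,12,13,14,15): 1⊕1⊕1⊕0⊕0⊕0⊕1⊕0 = 0
s8 (pos 8,9,10,11,12,13,14,15): 0⊕0⊕1⊕0⊕0⊕0⊕1⊕0 = 0
Syndrome s8…s1 = 0000 → no error.
Read data bits from positions 3,5,6,7,9,10,11,12,13,14,15: 01100100010

01100100010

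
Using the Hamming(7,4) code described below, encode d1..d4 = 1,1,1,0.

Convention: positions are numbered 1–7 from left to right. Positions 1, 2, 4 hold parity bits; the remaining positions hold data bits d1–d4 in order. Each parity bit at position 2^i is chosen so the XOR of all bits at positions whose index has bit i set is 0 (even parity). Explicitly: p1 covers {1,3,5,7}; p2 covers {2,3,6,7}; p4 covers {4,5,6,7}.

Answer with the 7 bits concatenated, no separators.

0010110

Place data at non-parity positions: p1 p2 1 p4 1 1 0
p1 (pos 1,3,5,7): XOR of data positions = 1⊕1⊕0 = 0
p2 (pos 2,3,6,7): XOR of data positions = 1⊕1⊕0 = 0
p4 (pos 4,5,6,7): XOR of data positions = 1⊕1⊕0 = 0
Codeword: 0010110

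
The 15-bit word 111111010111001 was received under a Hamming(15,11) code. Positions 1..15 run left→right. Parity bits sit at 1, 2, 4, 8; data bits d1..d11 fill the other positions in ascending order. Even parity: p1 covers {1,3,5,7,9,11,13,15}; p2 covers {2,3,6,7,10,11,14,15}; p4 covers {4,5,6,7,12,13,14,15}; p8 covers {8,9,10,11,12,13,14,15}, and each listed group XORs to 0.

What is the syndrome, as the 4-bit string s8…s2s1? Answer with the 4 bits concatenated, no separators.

s1 (pos 1,3,5,7,9,11,13,15): 1⊕1⊕1⊕0⊕0⊕1⊕0⊕1 = 1
s2 (pos 2,3,6,7,10,11,14,15): 1⊕1⊕1⊕0⊕1⊕1⊕0⊕1 = 0
s4 (pos 4,5,6,7,12,13,14,15): 1⊕1⊕1⊕0⊕1⊕0⊕0⊕1 = 1
s8 (pos 8,9,10,11,12,13,14,15): 1⊕0⊕1⊕1⊕1⊕0⊕0⊕1 = 1
Syndrome s8…s1 = 1101 → error at position 13.

1101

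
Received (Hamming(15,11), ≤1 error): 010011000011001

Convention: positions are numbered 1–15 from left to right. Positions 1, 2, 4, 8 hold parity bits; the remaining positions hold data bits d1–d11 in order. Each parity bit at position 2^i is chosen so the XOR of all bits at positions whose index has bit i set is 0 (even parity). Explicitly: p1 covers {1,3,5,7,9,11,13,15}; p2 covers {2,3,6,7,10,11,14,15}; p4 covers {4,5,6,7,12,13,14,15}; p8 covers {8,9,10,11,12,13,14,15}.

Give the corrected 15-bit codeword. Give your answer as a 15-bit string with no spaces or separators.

s1 (pos 1,3,5,7,9,11,13,15): 0⊕0⊕1⊕0⊕0⊕1⊕0⊕1 = 1
s2 (pos 2,3,6,7,10,11,14,15): 1⊕0⊕1⊕0⊕0⊕1⊕0⊕1 = 0
s4 (pos 4,5,6,7,12,13,14,15): 0⊕1⊕1⊕0⊕1⊕0⊕0⊕1 = 0
s8 (pos 8,9,10,11,12,13,14,15): 0⊕0⊕0⊕1⊕1⊕0⊕0⊕1 = 1
Syndrome s8…s1 = 1001 → error at position 9.
Flip position 9: 010011000011001 → 010011001011001

010011001011001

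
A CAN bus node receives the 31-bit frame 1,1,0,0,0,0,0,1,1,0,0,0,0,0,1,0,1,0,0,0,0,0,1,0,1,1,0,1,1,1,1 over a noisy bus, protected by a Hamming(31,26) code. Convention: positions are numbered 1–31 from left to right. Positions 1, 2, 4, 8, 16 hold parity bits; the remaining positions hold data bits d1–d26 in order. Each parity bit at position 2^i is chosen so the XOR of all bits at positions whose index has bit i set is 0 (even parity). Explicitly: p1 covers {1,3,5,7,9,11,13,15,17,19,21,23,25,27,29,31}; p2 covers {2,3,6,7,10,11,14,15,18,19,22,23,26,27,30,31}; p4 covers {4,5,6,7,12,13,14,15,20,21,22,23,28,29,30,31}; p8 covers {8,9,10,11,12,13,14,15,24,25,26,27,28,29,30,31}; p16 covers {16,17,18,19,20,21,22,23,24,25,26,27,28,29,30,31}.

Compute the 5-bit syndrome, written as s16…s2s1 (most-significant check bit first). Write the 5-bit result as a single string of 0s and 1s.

01000

s1 (pos 1,3,5,7,9,11,13,15,17,19,21,23,25,27,29,31): 1⊕0⊕0⊕0⊕1⊕0⊕0⊕1⊕1⊕0⊕0⊕1⊕1⊕0⊕1⊕1 = 0
s2 (pos 2,3,6,7,10,11,14,15,18,19,22,23,26,27,30,31): 1⊕0⊕0⊕0⊕0⊕0⊕0⊕1⊕0⊕0⊕0⊕1⊕1⊕0⊕1⊕1 = 0
s4 (pos 4,5,6,7,12,13,14,15,20,21,22,23,28,29,30,31): 0⊕0⊕0⊕0⊕0⊕0⊕0⊕1⊕0⊕0⊕0⊕1⊕1⊕1⊕1⊕1 = 0
s8 (pos 8,9,10,11,12,13,14,15,24,25,26,27,28,29,30,31): 1⊕1⊕0⊕0⊕0⊕0⊕0⊕1⊕0⊕1⊕1⊕0⊕1⊕1⊕1⊕1 = 1
s16 (pos 16,17,18,19,20,21,22,23,24,25,26,27,28,29,30,31): 0⊕1⊕0⊕0⊕0⊕0⊕0⊕1⊕0⊕1⊕1⊕0⊕1⊕1⊕1⊕1 = 0
Syndrome s16…s1 = 01000 → error at position 8.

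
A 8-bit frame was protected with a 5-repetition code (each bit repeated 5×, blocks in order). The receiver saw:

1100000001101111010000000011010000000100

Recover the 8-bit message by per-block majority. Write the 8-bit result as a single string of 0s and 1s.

00100100

Block 1 (11000): 2 ones → 0
Block 2 (00001): 1 one → 0
Block 3 (10111): 4 ones → 1
Block 4 (10100): 2 ones → 0
Block 5 (00000): 0 ones → 0
Block 6 (01101): 3 ones → 1
Block 7 (00000): 0 ones → 0
Block 8 (00100): 1 one → 0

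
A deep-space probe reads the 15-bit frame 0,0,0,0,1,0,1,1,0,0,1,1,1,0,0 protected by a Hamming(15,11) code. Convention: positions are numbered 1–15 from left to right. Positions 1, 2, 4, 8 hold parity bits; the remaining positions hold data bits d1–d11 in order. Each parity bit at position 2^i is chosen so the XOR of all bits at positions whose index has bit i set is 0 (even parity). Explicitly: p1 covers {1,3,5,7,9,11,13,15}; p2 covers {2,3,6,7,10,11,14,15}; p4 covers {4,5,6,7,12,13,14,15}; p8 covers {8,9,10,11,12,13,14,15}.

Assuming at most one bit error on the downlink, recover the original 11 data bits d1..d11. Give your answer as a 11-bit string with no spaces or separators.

s1 (pos 1,3,5,7,9,11,13,15): 0⊕0⊕1⊕1⊕0⊕1⊕1⊕0 = 0
s2 (pos 2,3,6,7,10,11,14,15): 0⊕0⊕0⊕1⊕0⊕1⊕0⊕0 = 0
s4 (pos 4,5,6,7,12,13,14,15): 0⊕1⊕0⊕1⊕1⊕1⊕0⊕0 = 0
s8 (pos 8,9,10,11,12,13,14,15): 1⊕0⊕0⊕1⊕1⊕1⊕0⊕0 = 0
Syndrome s8…s1 = 0000 → no error.
Read data bits from positions 3,5,6,7,9,10,11,12,13,14,15: 01010011100

01010011100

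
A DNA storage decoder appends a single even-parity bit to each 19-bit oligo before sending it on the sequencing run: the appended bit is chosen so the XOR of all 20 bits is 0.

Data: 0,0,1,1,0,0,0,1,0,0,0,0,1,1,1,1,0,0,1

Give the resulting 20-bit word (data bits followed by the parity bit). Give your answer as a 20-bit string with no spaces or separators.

XOR of the 19 data bits: 0⊕0⊕1⊕1⊕0⊕0⊕0⊕1⊕0⊕0⊕0⊕0⊕1⊕1⊕1⊕1⊕0⊕0⊕1 = 0
Parity bit = 0 (so all 20 bits XOR to 0).

00110001000011110010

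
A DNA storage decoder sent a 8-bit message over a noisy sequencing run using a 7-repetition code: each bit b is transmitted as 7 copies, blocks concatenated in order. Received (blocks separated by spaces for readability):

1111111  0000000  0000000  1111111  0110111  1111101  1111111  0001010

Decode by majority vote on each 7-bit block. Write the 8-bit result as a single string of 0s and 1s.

Block 1 (1111111): 7 ones → 1
Block 2 (0000000): 0 ones → 0
Block 3 (0000000): 0 ones → 0
Block 4 (1111111): 7 ones → 1
Block 5 (0110111): 5 ones → 1
Block 6 (1111101): 6 ones → 1
Block 7 (1111111): 7 ones → 1
Block 8 (0001010): 2 ones → 0

10011110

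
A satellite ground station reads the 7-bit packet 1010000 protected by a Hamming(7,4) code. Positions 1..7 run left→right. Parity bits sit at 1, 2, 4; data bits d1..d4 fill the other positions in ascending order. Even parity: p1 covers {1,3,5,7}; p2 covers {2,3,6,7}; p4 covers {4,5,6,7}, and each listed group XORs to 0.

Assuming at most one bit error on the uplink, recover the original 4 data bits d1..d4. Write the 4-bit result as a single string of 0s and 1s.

s1 (pos 1,3,5,7): 1⊕1⊕0⊕0 = 0
s2 (pos 2,3,6,7): 0⊕1⊕0⊕0 = 1
s4 (pos 4,5,6,7): 0⊕0⊕0⊕0 = 0
Syndrome s4…s1 = 010 → error at position 2.
Flip position 2: 1010000 → 1110000
Read data bits from positions 3,5,6,7: 1000

1000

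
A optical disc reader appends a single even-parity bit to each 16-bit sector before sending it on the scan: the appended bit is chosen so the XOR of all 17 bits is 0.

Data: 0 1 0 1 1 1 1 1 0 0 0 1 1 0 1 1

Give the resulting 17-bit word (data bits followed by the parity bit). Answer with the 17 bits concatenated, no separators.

01011111000110110

XOR of the 16 data bits: 0⊕1⊕0⊕1⊕1⊕1⊕1⊕1⊕0⊕0⊕0⊕1⊕1⊕0⊕1⊕1 = 0
Parity bit = 0 (so all 17 bits XOR to 0).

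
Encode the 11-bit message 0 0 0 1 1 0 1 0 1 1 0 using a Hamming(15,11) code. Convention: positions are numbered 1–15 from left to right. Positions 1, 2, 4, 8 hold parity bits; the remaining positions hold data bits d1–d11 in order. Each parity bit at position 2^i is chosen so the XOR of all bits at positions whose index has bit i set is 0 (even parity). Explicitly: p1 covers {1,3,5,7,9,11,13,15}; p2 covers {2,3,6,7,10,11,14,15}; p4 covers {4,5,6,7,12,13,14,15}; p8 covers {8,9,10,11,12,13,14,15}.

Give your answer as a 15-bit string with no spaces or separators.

Place data at non-parity positions: p1 p2 0 p4 0 0 1 p8 1 0 1 0 1 1 0
p1 (pos 1,3,5,7,9,11,13,15): XOR of data positions = 0⊕0⊕1⊕1⊕1⊕1⊕0 = 0
p2 (pos 2,3,6,7,10,11,14,15): XOR of data positions = 0⊕0⊕1⊕0⊕1⊕1⊕0 = 1
p4 (pos 4,5,6,7,12,13,14,15): XOR of data positions = 0⊕0⊕1⊕0⊕1⊕1⊕0 = 1
p8 (pos 8,9,10,11,12,13,14,15): XOR of data positions = 1⊕0⊕1⊕0⊕1⊕1⊕0 = 0
Codeword: 010100101010110

010100101010110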